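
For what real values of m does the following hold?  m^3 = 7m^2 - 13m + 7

Rearrange: m^3 - 7m^2 + 13m - 7 = 0.
Possible rational roots are divisors of -7. Testing m = 1 gives 0, so (m - 1) is a factor.
Divide: m^3 - 7m^2 + 13m - 7 = (m - 1)(m^2 - 6m + 7).
Apply the quadratic formula to m^2 - 6m + 7 = 0: m = (6 +/- sqrt(8))/2, i.e. m ~= 4.4142 or m ~= 1.5858.

m = 1 or m = 1.5858 or m = 4.4142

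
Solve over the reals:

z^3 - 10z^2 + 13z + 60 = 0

Possible rational roots are divisors of 60. Testing z = 5 gives 0, so (z - 5) is a factor.
Divide: z^3 - 10z^2 + 13z + 60 = (z - 5)(z^2 - 5z - 12).
Apply the quadratic formula to z^2 - 5z - 12 = 0: z = (5 +/- sqrt(73))/2, i.e. z ~= 6.772 or z ~= -1.772.

z = -1.772 or z = 5 or z = 6.772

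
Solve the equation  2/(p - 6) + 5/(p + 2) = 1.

Multiply both sides by (p - 6)(p + 2):
2(p + 2) + 5(p - 6) = (p - 6)(p + 2).
Expand and collect terms: p^2 - 11p + 14 = 0.
By the quadratic formula, p = (11 +/- sqrt(65)) / 2, so p ~= 9.5311 or p ~= 1.4689.
Neither value makes a denominator zero (p != 6, p != -2), so both are valid.

p = 1.4689 or p = 9.5311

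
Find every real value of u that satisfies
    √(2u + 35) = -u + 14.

u = 7

Square both sides: 2u + 35 = (-u + 14)².
Expand and rearrange: u² - 30u + 161 = 0.
Solving gives u = 23 or u = 7.
Check each candidate in the original equation:
  u = 23: √(81) = 9, while -u + 14 = -9 — extraneous.
  u = 7: √(49) = 7, while -u + 14 = 7 — valid.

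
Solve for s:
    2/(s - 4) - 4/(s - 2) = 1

s = -0.8284 or s = 4.8284

Multiply both sides by (s - 4)(s - 2):
2(s - 2) - 4(s - 4) = (s - 4)(s - 2).
Expand and collect terms: s² - 4s - 4 = 0.
By the quadratic formula, s = (4 ± √32) / 2, so s ≈ 4.8284 or s ≈ -0.8284.
Neither value makes a denominator zero (s ≠ 4, s ≠ 2), so both are valid.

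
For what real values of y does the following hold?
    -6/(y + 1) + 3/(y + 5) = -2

y = -5.9327 or y = 1.4327

Multiply both sides by (y + 1)(y + 5):
-6(y + 5) + 3(y + 1) = -2(y + 1)(y + 5).
Expand and collect terms: -2y^2 - 9y + 17 = 0.
By the quadratic formula, y = (9 +/- sqrt(217)) / -4, so y ~= -5.9327 or y ~= 1.4327.
Neither value makes a denominator zero (y != -1, y != -5), so both are valid.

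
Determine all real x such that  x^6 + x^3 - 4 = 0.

Let u = x^3. The equation becomes u^2 + u - 4 = 0.
By the quadratic formula, u = -1/2 + sqrt(17)/2 or u = -sqrt(17)/2 - 1/2.
x^3 = -1/2 + sqrt(17)/2 gives x = (-1/2 + sqrt(17)/2)^(1/3) ~= 1.1602.
x^3 = -sqrt(17)/2 - 1/2 gives x = -(1/2 + sqrt(17)/2)^(1/3) ~= -1.3683.

x = -1.3683 or x = 1.1602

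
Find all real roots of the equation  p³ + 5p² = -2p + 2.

p = -4.4495 or p = -1 or p = 0.4495

Rearrange: p³ + 5p² + 2p - 2 = 0.
Possible rational roots are divisors of -2. Testing p = -1 gives 0, so (p + 1) is a factor.
Divide: p³ + 5p² + 2p - 2 = (p + 1)(p² + 4p - 2).
Apply the quadratic formula to p² + 4p - 2 = 0: p = (-4 ± √24)/2, i.e. p ≈ 0.4495 or p ≈ -4.4495.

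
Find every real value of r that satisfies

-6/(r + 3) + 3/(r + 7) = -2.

r = -7.9327 or r = -0.5673

Multiply both sides by (r + 3)(r + 7):
-6(r + 7) + 3(r + 3) = -2(r + 3)(r + 7).
Expand and collect terms: -2r^2 - 17r - 9 = 0.
By the quadratic formula, r = (17 +/- sqrt(217)) / -4, so r ~= -7.9327 or r ~= -0.5673.
Neither value makes a denominator zero (r != -3, r != -7), so both are valid.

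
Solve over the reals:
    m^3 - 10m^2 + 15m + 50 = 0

m = -1.5311 or m = 5 or m = 6.5311

Possible rational roots are divisors of 50. Testing m = 5 gives 0, so (m - 5) is a factor.
Divide: m^3 - 10m^2 + 15m + 50 = (m - 5)(m^2 - 5m - 10).
Apply the quadratic formula to m^2 - 5m - 10 = 0: m = (5 +/- sqrt(65))/2, i.e. m ~= 6.5311 or m ~= -1.5311.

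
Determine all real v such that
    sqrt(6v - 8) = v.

v = 2 or v = 4

Square both sides: 6v - 8 = (v)^2.
Expand and rearrange: v^2 - 6v + 8 = 0.
Solving gives v = 4 or v = 2.
Check each candidate in the original equation:
  v = 4: sqrt(16) = 4, while v = 4 — valid.
  v = 2: sqrt(4) = 2, while v = 2 — valid.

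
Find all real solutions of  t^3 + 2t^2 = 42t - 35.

t = -7.8875 or t = 0.8875 or t = 5

Rearrange: t^3 + 2t^2 - 42t + 35 = 0.
Possible rational roots are divisors of 35. Testing t = 5 gives 0, so (t - 5) is a factor.
Divide: t^3 + 2t^2 - 42t + 35 = (t - 5)(t^2 + 7t - 7).
Apply the quadratic formula to t^2 + 7t - 7 = 0: t = (-7 +/- sqrt(77))/2, i.e. t ~= 0.8875 or t ~= -7.8875.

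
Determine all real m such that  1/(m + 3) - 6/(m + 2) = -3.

m = -3.1196 or m = -0.2137

Multiply both sides by (m + 3)(m + 2):
(m + 2) - 6(m + 3) = -3(m + 3)(m + 2).
Expand and collect terms: -3m^2 - 10m - 2 = 0.
By the quadratic formula, m = (10 +/- sqrt(76)) / -6, so m ~= -3.1196 or m ~= -0.2137.
Neither value makes a denominator zero (m != -3, m != -2), so both are valid.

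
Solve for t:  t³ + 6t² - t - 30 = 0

Possible rational roots are divisors of -30. Testing t = -3 gives 0, so (t + 3) is a factor.
Divide: t³ + 6t² - t - 30 = (t + 3)(t² + 3t - 10).
Factor the quadratic: t = 2 or t = -5.

t = -5 or t = -3 or t = 2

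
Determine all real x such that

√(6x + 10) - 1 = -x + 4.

Isolate the radical: √(6x + 10) = -x + 5.
Square both sides: 6x + 10 = (-x + 5)².
Expand and rearrange: x² - 16x + 15 = 0.
Solving gives x = 15 or x = 1.
Check each candidate in the original equation:
  x = 15: √(100) = 10, while -x + 5 = -10 — extraneous.
  x = 1: √(16) = 4, while -x + 5 = 4 — valid.

x = 1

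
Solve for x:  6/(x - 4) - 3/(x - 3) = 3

Multiply both sides by (x - 4)(x - 3):
6(x - 3) - 3(x - 4) = 3(x - 4)(x - 3).
Expand and collect terms: 3x² - 24x + 42 = 0.
By the quadratic formula, x = (24 ± √72) / 6, so x ≈ 5.4142 or x ≈ 2.5858.
Neither value makes a denominator zero (x ≠ 4, x ≠ 3), so both are valid.

x = 2.5858 or x = 5.4142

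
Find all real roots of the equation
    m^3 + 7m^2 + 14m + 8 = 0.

Possible rational roots are divisors of 8. Testing m = -4 gives 0, so (m + 4) is a factor.
Divide: m^3 + 7m^2 + 14m + 8 = (m + 4)(m^2 + 3m + 2).
Factor the quadratic: m = -1 or m = -2.

m = -4 or m = -2 or m = -1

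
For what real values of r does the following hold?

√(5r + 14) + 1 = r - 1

r = 10

Isolate the radical: √(5r + 14) = r - 2.
Square both sides: 5r + 14 = (r - 2)².
Expand and rearrange: r² - 9r - 10 = 0.
Solving gives r = 10 or r = -1.
Check each candidate in the original equation:
  r = 10: √(64) = 8, while r - 2 = 8 — valid.
  r = -1: √(9) = 3, while r - 2 = -3 — extraneous.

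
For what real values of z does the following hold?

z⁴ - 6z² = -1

Let u = z². The equation becomes u² - 6u + 1 = 0.
By the quadratic formula, u = 2·√(2) + 3 or u = 3 - 2·√(2).
z² = 2·√(2) + 3 gives z = ±(1 + √(2)) ≈ ±2.4142.
z² = 3 - 2·√(2) gives z = ±(-1 + √(2)) ≈ ±0.4142.

z = -2.4142 or z = -0.4142 or z = 0.4142 or z = 2.4142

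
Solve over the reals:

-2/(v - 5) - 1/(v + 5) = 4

Multiply both sides by (v - 5)(v + 5):
-2(v + 5) - (v - 5) = 4(v - 5)(v + 5).
Expand and collect terms: 4v² + 3v - 95 = 0.
By the quadratic formula, v = (-3 ± √1529) / 8, so v ≈ 4.5128 or v ≈ -5.2628.
Neither value makes a denominator zero (v ≠ 5, v ≠ -5), so both are valid.

v = -5.2628 or v = 4.5128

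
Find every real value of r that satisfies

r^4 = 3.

r = -1.3161 or r = 1.3161

Let u = r^2. The equation becomes u^2 - 3 = 0.
By the quadratic formula, u = sqrt(3) or u = -sqrt(3).
r^2 = sqrt(3) gives r = +/-3**(1/4) ~= +/-1.3161.
r^2 = -sqrt(3) < 0 has no real solution.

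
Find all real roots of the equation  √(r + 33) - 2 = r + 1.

r = 3

Isolate the radical: √(r + 33) = r + 3.
Square both sides: r + 33 = (r + 3)².
Expand and rearrange: r² + 5r - 24 = 0.
Solving gives r = 3 or r = -8.
Check each candidate in the original equation:
  r = 3: √(36) = 6, while r + 3 = 6 — valid.
  r = -8: √(25) = 5, while r + 3 = -5 — extraneous.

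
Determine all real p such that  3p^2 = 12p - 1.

p = 0.0851 or p = 3.9149

Rearrange to standard form: 3p^2 - 12p + 1 = 0.
Discriminant: (-12)^2 - 4*3*1 = 132.
Quadratic formula: p = (12 +/- sqrt(132)) / 6.
So p = sqrt(33)/3 + 2 ~= 3.9149 or p = 2 - sqrt(33)/3 ~= 0.0851.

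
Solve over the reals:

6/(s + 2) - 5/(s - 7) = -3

Multiply both sides by (s + 2)(s - 7):
6(s - 7) - 5(s + 2) = -3(s + 2)(s - 7).
Expand and collect terms: -3s^2 + 14s + 94 = 0.
By the quadratic formula, s = (-14 +/- sqrt(1324)) / -6, so s ~= -3.7311 or s ~= 8.3978.
Neither value makes a denominator zero (s != -2, s != 7), so both are valid.

s = -3.7311 or s = 8.3978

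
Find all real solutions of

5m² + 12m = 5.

m = -2.762 or m = 0.362

Rearrange to standard form: 5m² + 12m - 5 = 0.
Discriminant: (12)² − 4·5·(-5) = 244.
Quadratic formula: m = (-12 ± √244) / 10.
So m = -6/5 + √(61)/5 ≈ 0.362 or m = -√(61)/5 - 6/5 ≈ -2.762.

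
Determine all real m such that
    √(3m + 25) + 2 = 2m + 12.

Isolate the radical: √(3m + 25) = 2m + 10.
Square both sides: 3m + 25 = (2m + 10)².
Expand and rearrange: 4m² + 37m + 75 = 0.
Solving gives m = -3 or m = -6.25.
Check each candidate in the original equation:
  m = -3: √(16) = 4, while 2m + 10 = 4 — valid.
  m = -6.25: √(6.25) = 2.5, while 2m + 10 = -2.5 — extraneous.

m = -3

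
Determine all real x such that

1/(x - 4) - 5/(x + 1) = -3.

Multiply both sides by (x - 4)(x + 1):
(x + 1) - 5(x - 4) = -3(x - 4)(x + 1).
Expand and collect terms: -3x^2 + 13x - 9 = 0.
By the quadratic formula, x = (-13 +/- sqrt(61)) / -6, so x ~= 0.865 or x ~= 3.4684.
Neither value makes a denominator zero (x != 4, x != -1), so both are valid.

x = 0.865 or x = 3.4684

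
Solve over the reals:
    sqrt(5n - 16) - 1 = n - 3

n = 4 or n = 5

Isolate the radical: sqrt(5n - 16) = n - 2.
Square both sides: 5n - 16 = (n - 2)^2.
Expand and rearrange: n^2 - 9n + 20 = 0.
Solving gives n = 5 or n = 4.
Check each candidate in the original equation:
  n = 5: sqrt(9) = 3, while n - 2 = 3 — valid.
  n = 4: sqrt(4) = 2, while n - 2 = 2 — valid.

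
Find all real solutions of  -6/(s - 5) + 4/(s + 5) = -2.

Multiply both sides by (s - 5)(s + 5):
-6(s + 5) + 4(s - 5) = -2(s - 5)(s + 5).
Expand and collect terms: -2s^2 + 2s + 100 = 0.
By the quadratic formula, s = (-2 +/- sqrt(804)) / -4, so s ~= -6.5887 or s ~= 7.5887.
Neither value makes a denominator zero (s != 5, s != -5), so both are valid.

s = -6.5887 or s = 7.5887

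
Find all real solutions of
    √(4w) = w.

w = 0 or w = 4

Square both sides: 4w = (w)².
Expand and rearrange: w² - 4w = 0.
Solving gives w = 4 or w = 0.
Check each candidate in the original equation:
  w = 4: √(16) = 4, while w = 4 — valid.
  w = 0: √(0) = 0, while w = 0 — valid.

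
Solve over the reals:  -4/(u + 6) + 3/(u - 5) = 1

Multiply both sides by (u + 6)(u - 5):
-4(u - 5) + 3(u + 6) = (u + 6)(u - 5).
Expand and collect terms: u² + 2u - 68 = 0.
By the quadratic formula, u = (-2 ± √276) / 2, so u ≈ 7.3066 or u ≈ -9.3066.
Neither value makes a denominator zero (u ≠ -6, u ≠ 5), so both are valid.

u = -9.3066 or u = 7.3066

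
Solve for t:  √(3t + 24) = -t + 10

Square both sides: 3t + 24 = (-t + 10)².
Expand and rearrange: t² - 23t + 76 = 0.
Solving gives t = 19 or t = 4.
Check each candidate in the original equation:
  t = 19: √(81) = 9, while -t + 10 = -9 — extraneous.
  t = 4: √(36) = 6, while -t + 10 = 6 — valid.

t = 4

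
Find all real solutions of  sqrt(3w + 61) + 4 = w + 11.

Isolate the radical: sqrt(3w + 61) = w + 7.
Square both sides: 3w + 61 = (w + 7)^2.
Expand and rearrange: w^2 + 11w - 12 = 0.
Solving gives w = 1 or w = -12.
Check each candidate in the original equation:
  w = 1: sqrt(64) = 8, while w + 7 = 8 — valid.
  w = -12: sqrt(25) = 5, while w + 7 = -5 — extraneous.

w = 1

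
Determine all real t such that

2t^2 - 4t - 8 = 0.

Discriminant: (-4)^2 - 4*2*(-8) = 80.
Quadratic formula: t = (4 +/- sqrt(80)) / 4.
So t = 1 + sqrt(5) ~= 3.2361 or t = 1 - sqrt(5) ~= -1.2361.

t = -1.2361 or t = 3.2361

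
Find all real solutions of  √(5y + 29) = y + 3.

y = 4

Square both sides: 5y + 29 = (y + 3)².
Expand and rearrange: y² + y - 20 = 0.
Solving gives y = 4 or y = -5.
Check each candidate in the original equation:
  y = 4: √(49) = 7, while y + 3 = 7 — valid.
  y = -5: √(4) = 2, while y + 3 = -2 — extraneous.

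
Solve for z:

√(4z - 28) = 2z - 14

Square both sides: 4z - 28 = (2z - 14)².
Expand and rearrange: 4z² - 60z + 224 = 0.
Solving gives z = 8 or z = 7.
Check each candidate in the original equation:
  z = 8: √(4) = 2, while 2z - 14 = 2 — valid.
  z = 7: √(0) = 0, while 2z - 14 = 0 — valid.

z = 7 or z = 8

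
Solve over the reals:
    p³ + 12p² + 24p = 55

Rearrange: p³ + 12p² + 24p - 55 = 0.
Possible rational roots are divisors of -55. Testing p = -5 gives 0, so (p + 5) is a factor.
Divide: p³ + 12p² + 24p - 55 = (p + 5)(p² + 7p - 11).
Apply the quadratic formula to p² + 7p - 11 = 0: p = (-7 ± √93)/2, i.e. p ≈ 1.3218 or p ≈ -8.3218.

p = -8.3218 or p = -5 or p = 1.3218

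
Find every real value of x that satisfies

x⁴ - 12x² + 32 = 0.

x = -2.8284 or x = -2 or x = 2 or x = 2.8284

Let u = x². The equation becomes u² - 12u + 32 = 0.
Factor: (u - 8)(u - 4) = 0, so u = 8 or u = 4.
x² = 8 gives x = ±2·√(2) ≈ ±2.8284.
x² = 4 gives x = ±2.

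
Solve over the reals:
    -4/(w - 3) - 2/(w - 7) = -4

Multiply both sides by (w - 3)(w - 7):
-4(w - 7) - 2(w - 3) = -4(w - 3)(w - 7).
Expand and collect terms: -4w² + 46w - 118 = 0.
By the quadratic formula, w = (-46 ± √228) / -8, so w ≈ 3.8625 or w ≈ 7.6375.
Neither value makes a denominator zero (w ≠ 3, w ≠ 7), so both are valid.

w = 3.8625 or w = 7.6375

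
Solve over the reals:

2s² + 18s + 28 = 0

Factor: 2(s + 2)(s + 7) = 0.
So s = -2 or s = -7.

s = -7 or s = -2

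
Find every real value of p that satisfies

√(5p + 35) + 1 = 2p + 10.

p = -2

Isolate the radical: √(5p + 35) = 2p + 9.
Square both sides: 5p + 35 = (2p + 9)².
Expand and rearrange: 4p² + 31p + 46 = 0.
Solving gives p = -2 or p = -5.75.
Check each candidate in the original equation:
  p = -2: √(25) = 5, while 2p + 9 = 5 — valid.
  p = -5.75: √(6.25) = 2.5, while 2p + 9 = -2.5 — extraneous.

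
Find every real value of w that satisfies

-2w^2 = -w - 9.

Rearrange to standard form: -2w^2 + w + 9 = 0.
Discriminant: (1)^2 - 4*(-2)*9 = 73.
Quadratic formula: w = (-1 +/- sqrt(73)) / (-4).
So w = 1/4 - sqrt(73)/4 ~= -1.886 or w = 1/4 + sqrt(73)/4 ~= 2.386.

w = -1.886 or w = 2.386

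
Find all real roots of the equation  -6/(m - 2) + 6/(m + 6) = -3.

m = -7.6569 or m = 3.6569

Multiply both sides by (m - 2)(m + 6):
-6(m + 6) + 6(m - 2) = -3(m - 2)(m + 6).
Expand and collect terms: -3m^2 - 12m + 84 = 0.
By the quadratic formula, m = (12 +/- sqrt(1152)) / -6, so m ~= -7.6569 or m ~= 3.6569.
Neither value makes a denominator zero (m != 2, m != -6), so both are valid.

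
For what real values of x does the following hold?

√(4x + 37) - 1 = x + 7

Isolate the radical: √(4x + 37) = x + 8.
Square both sides: 4x + 37 = (x + 8)².
Expand and rearrange: x² + 12x + 27 = 0.
Solving gives x = -3 or x = -9.
Check each candidate in the original equation:
  x = -3: √(25) = 5, while x + 8 = 5 — valid.
  x = -9: √(1) = 1, while x + 8 = -1 — extraneous.

x = -3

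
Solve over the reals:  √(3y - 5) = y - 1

y = 2 or y = 3

Square both sides: 3y - 5 = (y - 1)².
Expand and rearrange: y² - 5y + 6 = 0.
Solving gives y = 3 or y = 2.
Check each candidate in the original equation:
  y = 3: √(4) = 2, while y - 1 = 2 — valid.
  y = 2: √(1) = 1, while y - 1 = 1 — valid.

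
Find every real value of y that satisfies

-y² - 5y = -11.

y = -6.6533 or y = 1.6533

Rearrange to standard form: -y² - 5y + 11 = 0.
Discriminant: (-5)² − 4·(-1)·11 = 69.
Quadratic formula: y = (5 ± √69) / (-2).
So y = -√(69)/2 - 5/2 ≈ -6.6533 or y = -5/2 + √(69)/2 ≈ 1.6533.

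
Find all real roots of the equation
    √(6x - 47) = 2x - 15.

x = 8 or x = 8.5

Square both sides: 6x - 47 = (2x - 15)².
Expand and rearrange: 4x² - 66x + 272 = 0.
Solving gives x = 8.5 or x = 8.
Check each candidate in the original equation:
  x = 8.5: √(4) = 2, while 2x - 15 = 2 — valid.
  x = 8: √(1) = 1, while 2x - 15 = 1 — valid.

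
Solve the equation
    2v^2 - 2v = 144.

Bring every term to one side: 2v^2 - 2v - 144 = 0.
Factor: 2(v + 8)(v - 9) = 0.
So v = -8 or v = 9.

v = -8 or v = 9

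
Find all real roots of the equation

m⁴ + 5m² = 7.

m = -1.0677 or m = 1.0677

Let u = m². The equation becomes u² + 5u - 7 = 0.
By the quadratic formula, u = -5/2 + √(53)/2 or u = -√(53)/2 - 5/2.
m² = -5/2 + √(53)/2 gives m = ±√(-5/2 + √(53)/2) ≈ ±1.0677.
m² = -√(53)/2 - 5/2 < 0 has no real solution.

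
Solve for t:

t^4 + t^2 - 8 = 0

t = -1.5402 or t = 1.5402

Let u = t^2. The equation becomes u^2 + u - 8 = 0.
By the quadratic formula, u = -1/2 + sqrt(33)/2 or u = -sqrt(33)/2 - 1/2.
t^2 = -1/2 + sqrt(33)/2 gives t = +/-sqrt(-1/2 + sqrt(33)/2) ~= +/-1.5402.
t^2 = -sqrt(33)/2 - 1/2 < 0 has no real solution.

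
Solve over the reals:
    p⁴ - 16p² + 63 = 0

Let u = p². The equation becomes u² - 16u + 63 = 0.
Factor: (u - 9)(u - 7) = 0, so u = 9 or u = 7.
p² = 9 gives p = ±3.
p² = 7 gives p = ±√(7) ≈ ±2.6458.

p = -3 or p = -2.6458 or p = 2.6458 or p = 3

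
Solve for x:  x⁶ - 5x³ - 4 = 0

Let u = x³. The equation becomes u² - 5u - 4 = 0.
By the quadratic formula, u = 5/2 + √(41)/2 or u = 5/2 - √(41)/2.
x³ = 5/2 + √(41)/2 gives x = ∛(5/2 + √(41)/2) ≈ 1.7865.
x³ = 5/2 - √(41)/2 gives x = -∛(-5/2 + √(41)/2) ≈ -0.8886.

x = -0.8886 or x = 1.7865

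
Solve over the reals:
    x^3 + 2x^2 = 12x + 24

x = -3.4641 or x = -2 or x = 3.4641

Rearrange: x^3 + 2x^2 - 12x - 24 = 0.
Possible rational roots are divisors of -24. Testing x = -2 gives 0, so (x + 2) is a factor.
Divide: x^3 + 2x^2 - 12x - 24 = (x + 2)(x^2 - 12).
Apply the quadratic formula to x^2 - 12 = 0: x = (0 +/- sqrt(48))/2, i.e. x ~= 3.4641 or x ~= -3.4641.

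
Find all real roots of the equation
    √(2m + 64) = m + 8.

Square both sides: 2m + 64 = (m + 8)².
Expand and rearrange: m² + 14m = 0.
Solving gives m = 0 or m = -14.
Check each candidate in the original equation:
  m = 0: √(64) = 8, while m + 8 = 8 — valid.
  m = -14: √(36) = 6, while m + 8 = -6 — extraneous.

m = 0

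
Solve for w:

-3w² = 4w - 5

w = -2.1196 or w = 0.7863

Rearrange to standard form: -3w² - 4w + 5 = 0.
Discriminant: (-4)² − 4·(-3)·5 = 76.
Quadratic formula: w = (4 ± √76) / (-6).
So w = -√(19)/3 - 2/3 ≈ -2.1196 or w = -2/3 + √(19)/3 ≈ 0.7863.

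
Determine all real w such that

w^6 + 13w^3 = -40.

w = -2 or w = -1.71

Let u = w^3. The equation becomes u^2 + 13u + 40 = 0.
Factor: (u + 5)(u + 8) = 0, so u = -5 or u = -8.
w^3 = -5 gives w = -(5)^(1/3) ~= -1.71.
w^3 = -8 gives w = -2.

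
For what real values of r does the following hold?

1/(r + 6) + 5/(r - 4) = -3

Multiply both sides by (r + 6)(r - 4):
(r - 4) + 5(r + 6) = -3(r + 6)(r - 4).
Expand and collect terms: -3r^2 - 12r + 46 = 0.
By the quadratic formula, r = (12 +/- sqrt(696)) / -6, so r ~= -6.397 or r ~= 2.397.
Neither value makes a denominator zero (r != -6, r != 4), so both are valid.

r = -6.397 or r = 2.397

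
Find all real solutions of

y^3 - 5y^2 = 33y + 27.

Rearrange: y^3 - 5y^2 - 33y - 27 = 0.
Possible rational roots are divisors of -27. Testing y = -3 gives 0, so (y + 3) is a factor.
Divide: y^3 - 5y^2 - 33y - 27 = (y + 3)(y^2 - 8y - 9).
Factor the quadratic: y = 9 or y = -1.

y = -3 or y = -1 or y = 9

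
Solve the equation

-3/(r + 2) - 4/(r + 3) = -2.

r = -2.5 or r = 1

Multiply both sides by (r + 2)(r + 3):
-3(r + 3) - 4(r + 2) = -2(r + 2)(r + 3).
Expand and collect terms: -2r² - 3r + 5 = 0.
Factor or apply the quadratic formula: r = -2.5 or r = 1.
Neither value makes a denominator zero (r ≠ -2, r ≠ -3), so both are valid.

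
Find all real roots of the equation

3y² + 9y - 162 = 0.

y = -9 or y = 6

Factor: 3(y + 9)(y - 6) = 0.
So y = -9 or y = 6.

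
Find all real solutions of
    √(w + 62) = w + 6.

w = 2

Square both sides: w + 62 = (w + 6)².
Expand and rearrange: w² + 11w - 26 = 0.
Solving gives w = 2 or w = -13.
Check each candidate in the original equation:
  w = 2: √(64) = 8, while w + 6 = 8 — valid.
  w = -13: √(49) = 7, while w + 6 = -7 — extraneous.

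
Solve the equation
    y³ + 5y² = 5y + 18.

y = -5.3028 or y = -1.6972 or y = 2

Rearrange: y³ + 5y² - 5y - 18 = 0.
Possible rational roots are divisors of -18. Testing y = 2 gives 0, so (y - 2) is a factor.
Divide: y³ + 5y² - 5y - 18 = (y - 2)(y² + 7y + 9).
Apply the quadratic formula to y² + 7y + 9 = 0: y = (-7 ± √13)/2, i.e. y ≈ -1.6972 or y ≈ -5.3028.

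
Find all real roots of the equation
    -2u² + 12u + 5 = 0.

u = -0.3912 or u = 6.3912

Discriminant: (12)² − 4·(-2)·5 = 184.
Quadratic formula: u = (-12 ± √184) / (-4).
So u = 3 - √(46)/2 ≈ -0.3912 or u = 3 + √(46)/2 ≈ 6.3912.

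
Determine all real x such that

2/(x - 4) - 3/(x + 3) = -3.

x = -1.8719 or x = 3.2053

Multiply both sides by (x - 4)(x + 3):
2(x + 3) - 3(x - 4) = -3(x - 4)(x + 3).
Expand and collect terms: -3x^2 + 4x + 18 = 0.
By the quadratic formula, x = (-4 +/- sqrt(232)) / -6, so x ~= -1.8719 or x ~= 3.2053.
Neither value makes a denominator zero (x != 4, x != -3), so both are valid.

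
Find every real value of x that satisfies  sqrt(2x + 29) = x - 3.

Square both sides: 2x + 29 = (x - 3)^2.
Expand and rearrange: x^2 - 8x - 20 = 0.
Solving gives x = 10 or x = -2.
Check each candidate in the original equation:
  x = 10: sqrt(49) = 7, while x - 3 = 7 — valid.
  x = -2: sqrt(25) = 5, while x - 3 = -5 — extraneous.

x = 10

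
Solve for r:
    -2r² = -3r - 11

Rearrange to standard form: -2r² + 3r + 11 = 0.
Discriminant: (3)² − 4·(-2)·11 = 97.
Quadratic formula: r = (-3 ± √97) / (-4).
So r = 3/4 - √(97)/4 ≈ -1.7122 or r = 3/4 + √(97)/4 ≈ 3.2122.

r = -1.7122 or r = 3.2122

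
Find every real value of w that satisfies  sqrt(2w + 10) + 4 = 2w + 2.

Isolate the radical: sqrt(2w + 10) = 2w - 2.
Square both sides: 2w + 10 = (2w - 2)^2.
Expand and rearrange: 4w^2 - 10w - 6 = 0.
Solving gives w = 3 or w = -0.5.
Check each candidate in the original equation:
  w = 3: sqrt(16) = 4, while 2w - 2 = 4 — valid.
  w = -0.5: sqrt(9) = 3, while 2w - 2 = -3 — extraneous.

w = 3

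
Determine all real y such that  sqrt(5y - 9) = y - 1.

y = 2 or y = 5

Square both sides: 5y - 9 = (y - 1)^2.
Expand and rearrange: y^2 - 7y + 10 = 0.
Solving gives y = 5 or y = 2.
Check each candidate in the original equation:
  y = 5: sqrt(16) = 4, while y - 1 = 4 — valid.
  y = 2: sqrt(1) = 1, while y - 1 = 1 — valid.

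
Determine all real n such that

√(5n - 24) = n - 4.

n = 5 or n = 8

Square both sides: 5n - 24 = (n - 4)².
Expand and rearrange: n² - 13n + 40 = 0.
Solving gives n = 8 or n = 5.
Check each candidate in the original equation:
  n = 8: √(16) = 4, while n - 4 = 4 — valid.
  n = 5: √(1) = 1, while n - 4 = 1 — valid.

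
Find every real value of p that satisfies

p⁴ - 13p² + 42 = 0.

Let u = p². The equation becomes u² - 13u + 42 = 0.
Factor: (u - 7)(u - 6) = 0, so u = 7 or u = 6.
p² = 7 gives p = ±√(7) ≈ ±2.6458.
p² = 6 gives p = ±√(6) ≈ ±2.4495.

p = -2.6458 or p = -2.4495 or p = 2.4495 or p = 2.6458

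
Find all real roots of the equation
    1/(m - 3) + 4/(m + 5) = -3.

Multiply both sides by (m - 3)(m + 5):
(m + 5) + 4(m - 3) = -3(m - 3)(m + 5).
Expand and collect terms: -3m^2 - 11m + 52 = 0.
By the quadratic formula, m = (11 +/- sqrt(745)) / -6, so m ~= -6.3824 or m ~= 2.7158.
Neither value makes a denominator zero (m != 3, m != -5), so both are valid.

m = -6.3824 or m = 2.7158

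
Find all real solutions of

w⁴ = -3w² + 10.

Let u = w². The equation becomes u² + 3u - 10 = 0.
Factor: (u - 2)(u + 5) = 0, so u = 2 or u = -5.
w² = 2 gives w = ±√(2) ≈ ±1.4142.
w² = -5 < 0 has no real solution.

w = -1.4142 or w = 1.4142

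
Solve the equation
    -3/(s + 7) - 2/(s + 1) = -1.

s = -5 or s = 2

Multiply both sides by (s + 7)(s + 1):
-3(s + 1) - 2(s + 7) = -(s + 7)(s + 1).
Expand and collect terms: -s² - 3s + 10 = 0.
Factor or apply the quadratic formula: s = -5 or s = 2.
Neither value makes a denominator zero (s ≠ -7, s ≠ -1), so both are valid.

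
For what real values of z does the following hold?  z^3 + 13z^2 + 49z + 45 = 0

z = -6.6458 or z = -5 or z = -1.3542

Possible rational roots are divisors of 45. Testing z = -5 gives 0, so (z + 5) is a factor.
Divide: z^3 + 13z^2 + 49z + 45 = (z + 5)(z^2 + 8z + 9).
Apply the quadratic formula to z^2 + 8z + 9 = 0: z = (-8 +/- sqrt(28))/2, i.e. z ~= -1.3542 or z ~= -6.6458.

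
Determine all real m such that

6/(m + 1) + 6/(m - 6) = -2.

m = -5.1098 or m = 4.1098

Multiply both sides by (m + 1)(m - 6):
6(m - 6) + 6(m + 1) = -2(m + 1)(m - 6).
Expand and collect terms: -2m² - 2m + 42 = 0.
By the quadratic formula, m = (2 ± √340) / -4, so m ≈ -5.1098 or m ≈ 4.1098.
Neither value makes a denominator zero (m ≠ -1, m ≠ 6), so both are valid.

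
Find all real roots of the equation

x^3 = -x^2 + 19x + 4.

x = -4.7913 or x = -0.2087 or x = 4

Rearrange: x^3 + x^2 - 19x - 4 = 0.
Possible rational roots are divisors of -4. Testing x = 4 gives 0, so (x - 4) is a factor.
Divide: x^3 + x^2 - 19x - 4 = (x - 4)(x^2 + 5x + 1).
Apply the quadratic formula to x^2 + 5x + 1 = 0: x = (-5 +/- sqrt(21))/2, i.e. x ~= -0.2087 or x ~= -4.7913.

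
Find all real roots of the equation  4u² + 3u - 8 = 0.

u = -1.8381 or u = 1.0881

Discriminant: (3)² − 4·4·(-8) = 137.
Quadratic formula: u = (-3 ± √137) / 8.
So u = -3/8 + √(137)/8 ≈ 1.0881 or u = -√(137)/8 - 3/8 ≈ -1.8381.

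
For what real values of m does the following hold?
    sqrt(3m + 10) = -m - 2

m = -3

Square both sides: 3m + 10 = (-m - 2)^2.
Expand and rearrange: m^2 + m - 6 = 0.
Solving gives m = 2 or m = -3.
Check each candidate in the original equation:
  m = 2: sqrt(16) = 4, while -m - 2 = -4 — extraneous.
  m = -3: sqrt(1) = 1, while -m - 2 = 1 — valid.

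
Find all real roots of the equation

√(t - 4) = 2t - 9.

t = 5

Square both sides: t - 4 = (2t - 9)².
Expand and rearrange: 4t² - 37t + 85 = 0.
Solving gives t = 5 or t = 4.25.
Check each candidate in the original equation:
  t = 5: √(1) = 1, while 2t - 9 = 1 — valid.
  t = 4.25: √(0.25) = 0.5, while 2t - 9 = -0.5 — extraneous.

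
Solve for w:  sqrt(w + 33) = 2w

w = 3

Square both sides: w + 33 = (2w)^2.
Expand and rearrange: 4w^2 - w - 33 = 0.
Solving gives w = 3 or w = -2.75.
Check each candidate in the original equation:
  w = 3: sqrt(36) = 6, while 2w = 6 — valid.
  w = -2.75: sqrt(30.25) = 5.5, while 2w = -5.5 — extraneous.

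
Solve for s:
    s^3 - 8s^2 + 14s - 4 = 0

Possible rational roots are divisors of -4. Testing s = 2 gives 0, so (s - 2) is a factor.
Divide: s^3 - 8s^2 + 14s - 4 = (s - 2)(s^2 - 6s + 2).
Apply the quadratic formula to s^2 - 6s + 2 = 0: s = (6 +/- sqrt(28))/2, i.e. s ~= 5.6458 or s ~= 0.3542.

s = 0.3542 or s = 2 or s = 5.6458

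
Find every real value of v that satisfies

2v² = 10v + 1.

v = -0.0981 or v = 5.0981

Rearrange to standard form: 2v² - 10v - 1 = 0.
Discriminant: (-10)² − 4·2·(-1) = 108.
Quadratic formula: v = (10 ± √108) / 4.
So v = 5/2 + 3·√(3)/2 ≈ 5.0981 or v = 5/2 - 3·√(3)/2 ≈ -0.0981.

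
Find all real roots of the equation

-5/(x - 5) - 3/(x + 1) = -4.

x = -0.3912 or x = 6.3912

Multiply both sides by (x - 5)(x + 1):
-5(x + 1) - 3(x - 5) = -4(x - 5)(x + 1).
Expand and collect terms: -4x² + 24x + 10 = 0.
By the quadratic formula, x = (-24 ± √736) / -8, so x ≈ -0.3912 or x ≈ 6.3912.
Neither value makes a denominator zero (x ≠ 5, x ≠ -1), so both are valid.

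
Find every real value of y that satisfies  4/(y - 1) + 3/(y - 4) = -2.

Multiply both sides by (y - 1)(y - 4):
4(y - 4) + 3(y - 1) = -2(y - 1)(y - 4).
Expand and collect terms: -2y^2 + 3y + 11 = 0.
By the quadratic formula, y = (-3 +/- sqrt(97)) / -4, so y ~= -1.7122 or y ~= 3.2122.
Neither value makes a denominator zero (y != 1, y != 4), so both are valid.

y = -1.7122 or y = 3.2122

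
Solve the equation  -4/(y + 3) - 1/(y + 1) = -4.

y = -2.1754 or y = -0.5746

Multiply both sides by (y + 3)(y + 1):
-4(y + 1) - (y + 3) = -4(y + 3)(y + 1).
Expand and collect terms: -4y^2 - 11y - 5 = 0.
By the quadratic formula, y = (11 +/- sqrt(41)) / -8, so y ~= -2.1754 or y ~= -0.5746.
Neither value makes a denominator zero (y != -3, y != -1), so both are valid.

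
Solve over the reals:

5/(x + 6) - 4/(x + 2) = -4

Multiply both sides by (x + 6)(x + 2):
5(x + 2) - 4(x + 6) = -4(x + 6)(x + 2).
Expand and collect terms: -4x^2 - 33x - 34 = 0.
By the quadratic formula, x = (33 +/- sqrt(545)) / -8, so x ~= -7.0432 or x ~= -1.2068.
Neither value makes a denominator zero (x != -6, x != -2), so both are valid.

x = -7.0432 or x = -1.2068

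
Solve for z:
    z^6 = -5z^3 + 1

z = -1.7317 or z = 0.5775

Let u = z^3. The equation becomes u^2 + 5u - 1 = 0.
By the quadratic formula, u = -5/2 + sqrt(29)/2 or u = -sqrt(29)/2 - 5/2.
z^3 = -5/2 + sqrt(29)/2 gives z = (-5/2 + sqrt(29)/2)^(1/3) ~= 0.5775.
z^3 = -sqrt(29)/2 - 5/2 gives z = -(5/2 + sqrt(29)/2)^(1/3) ~= -1.7317.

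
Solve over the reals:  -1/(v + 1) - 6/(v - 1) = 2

v = -3 or v = -0.5

Multiply both sides by (v + 1)(v - 1):
-(v - 1) - 6(v + 1) = 2(v + 1)(v - 1).
Expand and collect terms: 2v^2 + 7v + 3 = 0.
Factor or apply the quadratic formula: v = -0.5 or v = -3.
Neither value makes a denominator zero (v != -1, v != 1), so both are valid.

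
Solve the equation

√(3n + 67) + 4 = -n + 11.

n = -1

Isolate the radical: √(3n + 67) = -n + 7.
Square both sides: 3n + 67 = (-n + 7)².
Expand and rearrange: n² - 17n - 18 = 0.
Solving gives n = 18 or n = -1.
Check each candidate in the original equation:
  n = 18: √(121) = 11, while -n + 7 = -11 — extraneous.
  n = -1: √(64) = 8, while -n + 7 = 8 — valid.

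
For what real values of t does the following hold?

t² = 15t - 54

t = 6 or t = 9

Bring every term to one side: t² - 15t + 54 = 0.
Factor: (t - 9)(t - 6) = 0.
So t = 9 or t = 6.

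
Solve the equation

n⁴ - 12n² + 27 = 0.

Let u = n². The equation becomes u² - 12u + 27 = 0.
Factor: (u - 3)(u - 9) = 0, so u = 3 or u = 9.
n² = 3 gives n = ±√(3) ≈ ±1.7321.
n² = 9 gives n = ±3.

n = -3 or n = -1.7321 or n = 1.7321 or n = 3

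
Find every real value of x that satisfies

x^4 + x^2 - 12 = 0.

Let u = x^2. The equation becomes u^2 + u - 12 = 0.
Factor: (u + 4)(u - 3) = 0, so u = -4 or u = 3.
x^2 = -4 < 0 has no real solution.
x^2 = 3 gives x = +/-sqrt(3) ~= +/-1.7321.

x = -1.7321 or x = 1.7321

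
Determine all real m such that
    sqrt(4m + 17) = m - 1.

m = 8

Square both sides: 4m + 17 = (m - 1)^2.
Expand and rearrange: m^2 - 6m - 16 = 0.
Solving gives m = 8 or m = -2.
Check each candidate in the original equation:
  m = 8: sqrt(49) = 7, while m - 1 = 7 — valid.
  m = -2: sqrt(9) = 3, while m - 1 = -3 — extraneous.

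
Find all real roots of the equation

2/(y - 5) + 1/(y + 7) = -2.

y = -7.5433 or y = 4.0433

Multiply both sides by (y - 5)(y + 7):
2(y + 7) + (y - 5) = -2(y - 5)(y + 7).
Expand and collect terms: -2y² - 7y + 61 = 0.
By the quadratic formula, y = (7 ± √537) / -4, so y ≈ -7.5433 or y ≈ 4.0433.
Neither value makes a denominator zero (y ≠ 5, y ≠ -7), so both are valid.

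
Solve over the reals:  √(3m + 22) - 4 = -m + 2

Isolate the radical: √(3m + 22) = -m + 6.
Square both sides: 3m + 22 = (-m + 6)².
Expand and rearrange: m² - 15m + 14 = 0.
Solving gives m = 14 or m = 1.
Check each candidate in the original equation:
  m = 14: √(64) = 8, while -m + 6 = -8 — extraneous.
  m = 1: √(25) = 5, while -m + 6 = 5 — valid.

m = 1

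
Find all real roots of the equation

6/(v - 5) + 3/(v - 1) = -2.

Multiply both sides by (v - 5)(v - 1):
6(v - 1) + 3(v - 5) = -2(v - 5)(v - 1).
Expand and collect terms: -2v² + 3v + 11 = 0.
By the quadratic formula, v = (-3 ± √97) / -4, so v ≈ -1.7122 or v ≈ 3.2122.
Neither value makes a denominator zero (v ≠ 5, v ≠ 1), so both are valid.

v = -1.7122 or v = 3.2122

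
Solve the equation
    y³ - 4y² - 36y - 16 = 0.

Possible rational roots are divisors of -16. Testing y = -4 gives 0, so (y + 4) is a factor.
Divide: y³ - 4y² - 36y - 16 = (y + 4)(y² - 8y - 4).
Apply the quadratic formula to y² - 8y - 4 = 0: y = (8 ± √80)/2, i.e. y ≈ 8.4721 or y ≈ -0.4721.

y = -4 or y = -0.4721 or y = 8.4721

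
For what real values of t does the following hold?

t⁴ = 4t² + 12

Let u = t². The equation becomes u² - 4u - 12 = 0.
Factor: (u - 6)(u + 2) = 0, so u = 6 or u = -2.
t² = 6 gives t = ±√(6) ≈ ±2.4495.
t² = -2 < 0 has no real solution.

t = -2.4495 or t = 2.4495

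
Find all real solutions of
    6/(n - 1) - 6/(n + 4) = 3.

n = -5.5311 or n = 2.5311

Multiply both sides by (n - 1)(n + 4):
6(n + 4) - 6(n - 1) = 3(n - 1)(n + 4).
Expand and collect terms: 3n^2 + 9n - 42 = 0.
By the quadratic formula, n = (-9 +/- sqrt(585)) / 6, so n ~= 2.5311 or n ~= -5.5311.
Neither value makes a denominator zero (n != 1, n != -4), so both are valid.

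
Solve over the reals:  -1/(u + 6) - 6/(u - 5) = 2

Multiply both sides by (u + 6)(u - 5):
-(u - 5) - 6(u + 6) = 2(u + 6)(u - 5).
Expand and collect terms: 2u² + 9u - 29 = 0.
By the quadratic formula, u = (-9 ± √313) / 4, so u ≈ 2.173 or u ≈ -6.673.
Neither value makes a denominator zero (u ≠ -6, u ≠ 5), so both are valid.

u = -6.673 or u = 2.173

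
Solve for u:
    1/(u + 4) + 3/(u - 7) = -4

u = -4.2678 or u = 6.2678

Multiply both sides by (u + 4)(u - 7):
(u - 7) + 3(u + 4) = -4(u + 4)(u - 7).
Expand and collect terms: -4u^2 + 8u + 107 = 0.
By the quadratic formula, u = (-8 +/- sqrt(1776)) / -8, so u ~= -4.2678 or u ~= 6.2678.
Neither value makes a denominator zero (u != -4, u != 7), so both are valid.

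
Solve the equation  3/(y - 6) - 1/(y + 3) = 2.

Multiply both sides by (y - 6)(y + 3):
3(y + 3) - (y - 6) = 2(y - 6)(y + 3).
Expand and collect terms: 2y² - 8y - 51 = 0.
By the quadratic formula, y = (8 ± √472) / 4, so y ≈ 7.4314 or y ≈ -3.4314.
Neither value makes a denominator zero (y ≠ 6, y ≠ -3), so both are valid.

y = -3.4314 or y = 7.4314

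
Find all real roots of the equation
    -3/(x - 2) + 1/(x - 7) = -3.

Multiply both sides by (x - 2)(x - 7):
-3(x - 7) + (x - 2) = -3(x - 2)(x - 7).
Expand and collect terms: -3x^2 + 29x - 61 = 0.
By the quadratic formula, x = (-29 +/- sqrt(109)) / -6, so x ~= 3.0933 or x ~= 6.5734.
Neither value makes a denominator zero (x != 2, x != 7), so both are valid.

x = 3.0933 or x = 6.5734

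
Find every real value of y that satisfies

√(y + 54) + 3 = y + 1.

y = 10

Isolate the radical: √(y + 54) = y - 2.
Square both sides: y + 54 = (y - 2)².
Expand and rearrange: y² - 5y - 50 = 0.
Solving gives y = 10 or y = -5.
Check each candidate in the original equation:
  y = 10: √(64) = 8, while y - 2 = 8 — valid.
  y = -5: √(49) = 7, while y - 2 = -7 — extraneous.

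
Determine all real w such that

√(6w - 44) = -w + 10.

Square both sides: 6w - 44 = (-w + 10)².
Expand and rearrange: w² - 26w + 144 = 0.
Solving gives w = 18 or w = 8.
Check each candidate in the original equation:
  w = 18: √(64) = 8, while -w + 10 = -8 — extraneous.
  w = 8: √(4) = 2, while -w + 10 = 2 — valid.

w = 8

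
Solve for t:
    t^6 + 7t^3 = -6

Let u = t^3. The equation becomes u^2 + 7u + 6 = 0.
Factor: (u + 6)(u + 1) = 0, so u = -6 or u = -1.
t^3 = -6 gives t = -(6)^(1/3) ~= -1.8171.
t^3 = -1 gives t = -1.

t = -1.8171 or t = -1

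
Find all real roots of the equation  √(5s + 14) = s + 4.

Square both sides: 5s + 14 = (s + 4)².
Expand and rearrange: s² + 3s + 2 = 0.
Solving gives s = -1 or s = -2.
Check each candidate in the original equation:
  s = -1: √(9) = 3, while s + 4 = 3 — valid.
  s = -2: √(4) = 2, while s + 4 = 2 — valid.

s = -2 or s = -1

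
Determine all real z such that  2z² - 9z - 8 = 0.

Discriminant: (-9)² − 4·2·(-8) = 145.
Quadratic formula: z = (9 ± √145) / 4.
So z = 9/4 + √(145)/4 ≈ 5.2604 or z = 9/4 - √(145)/4 ≈ -0.7604.

z = -0.7604 or z = 5.2604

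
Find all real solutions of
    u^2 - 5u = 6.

u = -1 or u = 6

Bring every term to one side: u^2 - 5u - 6 = 0.
Factor: (u - 6)(u + 1) = 0.
So u = 6 or u = -1.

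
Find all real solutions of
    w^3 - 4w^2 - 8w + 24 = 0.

w = -2.6056 or w = 2 or w = 4.6056

Possible rational roots are divisors of 24. Testing w = 2 gives 0, so (w - 2) is a factor.
Divide: w^3 - 4w^2 - 8w + 24 = (w - 2)(w^2 - 2w - 12).
Apply the quadratic formula to w^2 - 2w - 12 = 0: w = (2 +/- sqrt(52))/2, i.e. w ~= 4.6056 or w ~= -2.6056.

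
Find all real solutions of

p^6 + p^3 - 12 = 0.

Let u = p^3. The equation becomes u^2 + u - 12 = 0.
Factor: (u - 3)(u + 4) = 0, so u = 3 or u = -4.
p^3 = 3 gives p = (3)^(1/3) ~= 1.4422.
p^3 = -4 gives p = -(4)^(1/3) ~= -1.5874.

p = -1.5874 or p = 1.4422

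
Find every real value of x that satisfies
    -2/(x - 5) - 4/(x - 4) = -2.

Multiply both sides by (x - 5)(x - 4):
-2(x - 4) - 4(x - 5) = -2(x - 5)(x - 4).
Expand and collect terms: -2x^2 + 24x - 68 = 0.
By the quadratic formula, x = (-24 +/- sqrt(32)) / -4, so x ~= 4.5858 or x ~= 7.4142.
Neither value makes a denominator zero (x != 5, x != 4), so both are valid.

x = 4.5858 or x = 7.4142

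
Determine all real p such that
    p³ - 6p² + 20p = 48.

Rearrange: p³ - 6p² + 20p - 48 = 0.
Possible rational roots are divisors of -48. Testing p = 4 gives 0, so (p - 4) is a factor.
Divide: p³ - 6p² + 20p - 48 = (p - 4)(p² - 2p + 12).
The quadratic p² - 2p + 12 has discriminant -44 < 0, so no further real roots.

p = 4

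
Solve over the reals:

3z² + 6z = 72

z = -6 or z = 4

Bring every term to one side: 3z² + 6z - 72 = 0.
Factor: 3(z + 6)(z - 4) = 0.
So z = -6 or z = 4.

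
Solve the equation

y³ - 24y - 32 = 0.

Possible rational roots are divisors of -32. Testing y = -4 gives 0, so (y + 4) is a factor.
Divide: y³ - 24y - 32 = (y + 4)(y² - 4y - 8).
Apply the quadratic formula to y² - 4y - 8 = 0: y = (4 ± √48)/2, i.e. y ≈ 5.4641 or y ≈ -1.4641.

y = -4 or y = -1.4641 or y = 5.4641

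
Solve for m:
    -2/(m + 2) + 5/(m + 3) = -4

m = -4 or m = -1.75

Multiply both sides by (m + 2)(m + 3):
-2(m + 3) + 5(m + 2) = -4(m + 2)(m + 3).
Expand and collect terms: -4m² - 23m - 28 = 0.
Factor or apply the quadratic formula: m = -4 or m = -1.75.
Neither value makes a denominator zero (m ≠ -2, m ≠ -3), so both are valid.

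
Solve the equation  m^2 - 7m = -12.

m = 3 or m = 4

Bring every term to one side: m^2 - 7m + 12 = 0.
Factor: (m - 3)(m - 4) = 0.
So m = 3 or m = 4.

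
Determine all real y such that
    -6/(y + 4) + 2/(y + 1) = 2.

Multiply both sides by (y + 4)(y + 1):
-6(y + 1) + 2(y + 4) = 2(y + 4)(y + 1).
Expand and collect terms: 2y² + 14y + 6 = 0.
By the quadratic formula, y = (-14 ± √148) / 4, so y ≈ -0.4586 or y ≈ -6.5414.
Neither value makes a denominator zero (y ≠ -4, y ≠ -1), so both are valid.

y = -6.5414 or y = -0.4586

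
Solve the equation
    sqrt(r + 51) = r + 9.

r = -2

Square both sides: r + 51 = (r + 9)^2.
Expand and rearrange: r^2 + 17r + 30 = 0.
Solving gives r = -2 or r = -15.
Check each candidate in the original equation:
  r = -2: sqrt(49) = 7, while r + 9 = 7 — valid.
  r = -15: sqrt(36) = 6, while r + 9 = -6 — extraneous.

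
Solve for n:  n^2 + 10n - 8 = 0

n = -10.7446 or n = 0.7446

Discriminant: (10)^2 - 4*1*(-8) = 132.
Quadratic formula: n = (-10 +/- sqrt(132)) / 2.
So n = -5 + sqrt(33) ~= 0.7446 or n = -sqrt(33) - 5 ~= -10.7446.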